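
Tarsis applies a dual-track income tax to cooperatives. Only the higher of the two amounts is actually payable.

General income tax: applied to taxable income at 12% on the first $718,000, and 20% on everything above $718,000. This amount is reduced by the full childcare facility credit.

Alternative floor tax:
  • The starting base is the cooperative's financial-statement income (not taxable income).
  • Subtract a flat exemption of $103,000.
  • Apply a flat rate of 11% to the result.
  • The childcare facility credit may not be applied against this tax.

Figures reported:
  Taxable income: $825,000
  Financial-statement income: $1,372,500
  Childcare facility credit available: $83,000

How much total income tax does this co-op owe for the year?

$139,645

Alternative floor tax:
  Base (financial-statement income): $1,372,500
  Less exemption $103,000 → base $1,269,500
  $1,269,500 × 11% = $139,645

General income tax:
  $718,000 × 12% = $86,160
  $107,000 × 20% = $21,400
  → $107,560
  Less childcare facility credit $83,000 → $24,560

$139,645 > $24,560, so the alternative floor tax is the binding amount.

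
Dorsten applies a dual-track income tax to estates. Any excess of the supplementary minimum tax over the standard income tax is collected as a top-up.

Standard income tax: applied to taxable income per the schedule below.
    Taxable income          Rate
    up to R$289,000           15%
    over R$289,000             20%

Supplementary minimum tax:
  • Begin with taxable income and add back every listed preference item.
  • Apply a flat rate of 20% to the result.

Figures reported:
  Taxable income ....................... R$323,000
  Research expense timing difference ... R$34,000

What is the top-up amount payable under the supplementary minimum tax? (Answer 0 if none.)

R$21,250

Supplementary minimum tax:
  Adjusted income: R$323,000 + R$34,000 = R$357,000
  R$357,000 × 20% = R$71,400

Standard income tax:
  R$289,000 × 15% = R$43,350
  R$34,000 × 20% = R$6,800
  → R$50,150

Excess of supplementary minimum tax over standard income tax: R$71,400 − R$50,150 = R$21,250.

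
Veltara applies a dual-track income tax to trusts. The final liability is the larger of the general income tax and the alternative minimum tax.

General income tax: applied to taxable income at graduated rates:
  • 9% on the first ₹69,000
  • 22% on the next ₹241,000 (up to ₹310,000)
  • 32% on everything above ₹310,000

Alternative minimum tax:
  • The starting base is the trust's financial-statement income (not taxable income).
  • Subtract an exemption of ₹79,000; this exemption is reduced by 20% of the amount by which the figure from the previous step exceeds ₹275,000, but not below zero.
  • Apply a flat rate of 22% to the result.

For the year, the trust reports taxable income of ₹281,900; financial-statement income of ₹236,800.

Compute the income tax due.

Alternative minimum tax:
  Base (financial-statement income): ₹236,800
  Exemption: ₹236,800 ≤ ₹275,000, so full ₹79,000 applies
  Base: ₹236,800 − ₹79,000 = ₹157,800
  ₹157,800 × 22% = ₹34,716

General income tax:
  ₹69,000 × 9% = ₹6,210
  ₹212,900 × 22% = ₹46,838
  → ₹53,048

₹53,048 > ₹34,716, so the general income tax governs.

₹53,048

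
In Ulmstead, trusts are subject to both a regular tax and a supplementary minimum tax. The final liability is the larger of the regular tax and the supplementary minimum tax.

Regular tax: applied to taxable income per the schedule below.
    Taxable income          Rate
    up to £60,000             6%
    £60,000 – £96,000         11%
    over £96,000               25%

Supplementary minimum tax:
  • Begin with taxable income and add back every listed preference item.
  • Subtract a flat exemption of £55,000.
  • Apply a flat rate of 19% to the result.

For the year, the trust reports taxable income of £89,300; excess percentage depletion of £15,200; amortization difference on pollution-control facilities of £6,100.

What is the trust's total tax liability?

£10,564

Supplementary minimum tax:
  Adjusted income: £89,300 + £15,200 + £6,100 = £110,600
  Less exemption £55,000 → base £55,600
  £55,600 × 19% = £10,564

Regular tax:
  £60,000 × 6% = £3,600
  £29,300 × 11% = £3,223
  → £6,823

£10,564 > £6,823, so the supplementary minimum tax is the binding amount.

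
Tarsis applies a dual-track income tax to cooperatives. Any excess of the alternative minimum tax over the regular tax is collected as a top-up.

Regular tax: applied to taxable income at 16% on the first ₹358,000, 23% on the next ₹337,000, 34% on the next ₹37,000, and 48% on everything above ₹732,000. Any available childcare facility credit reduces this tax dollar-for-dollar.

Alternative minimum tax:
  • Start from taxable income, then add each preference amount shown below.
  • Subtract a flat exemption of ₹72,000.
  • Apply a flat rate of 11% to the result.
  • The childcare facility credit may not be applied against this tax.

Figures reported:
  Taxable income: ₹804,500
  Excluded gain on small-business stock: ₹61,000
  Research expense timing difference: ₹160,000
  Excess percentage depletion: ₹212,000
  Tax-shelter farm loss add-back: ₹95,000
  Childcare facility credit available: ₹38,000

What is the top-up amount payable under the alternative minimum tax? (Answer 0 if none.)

Regular tax:
  ₹358,000 × 16% = ₹57,280
  ₹337,000 × 23% = ₹77,510
  ₹37,000 × 34% = ₹12,580
  ₹72,500 × 48% = ₹34,800
  → ₹182,170
  Less childcare facility credit ₹38,000 → ₹144,170

Alternative minimum tax:
  Adjusted income: ₹804,500 + ₹61,000 + ₹160,000 + ₹212,000 + ₹95,000 = ₹1,332,500
  Less exemption ₹72,000 → base ₹1,260,500
  ₹1,260,500 × 11% = ₹138,655

₹138,655 ≤ ₹144,170, so no add-on is due.

₹0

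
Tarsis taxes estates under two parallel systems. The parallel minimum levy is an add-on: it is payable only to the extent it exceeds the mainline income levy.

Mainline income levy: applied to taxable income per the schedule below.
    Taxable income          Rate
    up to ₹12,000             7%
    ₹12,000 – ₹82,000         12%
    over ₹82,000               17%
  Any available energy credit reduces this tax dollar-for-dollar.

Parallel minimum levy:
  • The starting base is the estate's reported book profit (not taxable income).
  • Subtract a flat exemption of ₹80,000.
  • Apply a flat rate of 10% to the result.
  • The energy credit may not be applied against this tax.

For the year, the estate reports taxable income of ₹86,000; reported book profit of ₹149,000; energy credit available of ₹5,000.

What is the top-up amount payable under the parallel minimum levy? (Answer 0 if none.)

₹1,980

Parallel minimum levy:
  Base (reported book profit): ₹149,000
  Less exemption ₹80,000 → base ₹69,000
  ₹69,000 × 10% = ₹6,900

Mainline income levy:
  ₹12,000 × 7% = ₹840
  ₹70,000 × 12% = ₹8,400
  ₹4,000 × 17% = ₹680
  → ₹9,920
  Less energy credit ₹5,000 → ₹4,920

Excess of parallel minimum levy over mainline income levy: ₹6,900 − ₹4,920 = ₹1,980.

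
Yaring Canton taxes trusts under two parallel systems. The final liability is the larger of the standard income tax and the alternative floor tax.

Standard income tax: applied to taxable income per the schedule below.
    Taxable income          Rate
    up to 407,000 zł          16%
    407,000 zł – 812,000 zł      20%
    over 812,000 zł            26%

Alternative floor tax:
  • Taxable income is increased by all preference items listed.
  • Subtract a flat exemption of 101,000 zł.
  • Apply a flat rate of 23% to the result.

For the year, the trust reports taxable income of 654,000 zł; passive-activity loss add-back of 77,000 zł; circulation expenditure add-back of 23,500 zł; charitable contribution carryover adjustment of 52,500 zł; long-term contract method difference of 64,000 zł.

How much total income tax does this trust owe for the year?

Standard income tax:
  407,000 zł × 16% = 65,120 zł
  247,000 zł × 20% = 49,400 zł
  → 114,520 zł

Alternative floor tax:
  Adjusted income: 654,000 zł + 77,000 zł + 23,500 zł + 52,500 zł + 64,000 zł = 871,000 zł
  Less exemption 101,000 zł → base 770,000 zł
  770,000 zł × 23% = 177,100 zł

177,100 zł > 114,520 zł, so the alternative floor tax is the binding amount.

177,100 zł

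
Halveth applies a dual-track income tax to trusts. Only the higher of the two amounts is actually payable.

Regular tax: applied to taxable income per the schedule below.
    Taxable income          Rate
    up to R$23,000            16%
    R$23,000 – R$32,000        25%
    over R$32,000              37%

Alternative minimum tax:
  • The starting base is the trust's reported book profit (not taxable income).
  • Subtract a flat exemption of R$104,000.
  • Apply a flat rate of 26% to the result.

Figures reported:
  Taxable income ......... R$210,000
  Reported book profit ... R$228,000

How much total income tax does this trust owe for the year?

R$71,790

Alternative minimum tax:
  Base (reported book profit): R$228,000
  Less exemption R$104,000 → base R$124,000
  R$124,000 × 26% = R$32,240

Regular tax:
  R$23,000 × 16% = R$3,680
  R$9,000 × 25% = R$2,250
  R$178,000 × 37% = R$65,860
  → R$71,790

R$71,790 > R$32,240, so the regular tax governs.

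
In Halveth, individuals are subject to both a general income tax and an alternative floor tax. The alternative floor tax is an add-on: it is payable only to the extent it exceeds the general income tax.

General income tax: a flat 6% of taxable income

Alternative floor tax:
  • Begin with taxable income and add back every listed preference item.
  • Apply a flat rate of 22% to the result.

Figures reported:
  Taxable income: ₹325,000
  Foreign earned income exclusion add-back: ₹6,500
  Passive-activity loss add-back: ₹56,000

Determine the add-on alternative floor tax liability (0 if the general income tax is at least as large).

₹65,750

Alternative floor tax:
  Adjusted income: ₹325,000 + ₹6,500 + ₹56,000 = ₹387,500
  ₹387,500 × 22% = ₹85,250

General income tax:
  ₹325,000 × 6% = ₹19,500

Excess of alternative floor tax over general income tax: ₹85,250 − ₹19,500 = ₹65,750.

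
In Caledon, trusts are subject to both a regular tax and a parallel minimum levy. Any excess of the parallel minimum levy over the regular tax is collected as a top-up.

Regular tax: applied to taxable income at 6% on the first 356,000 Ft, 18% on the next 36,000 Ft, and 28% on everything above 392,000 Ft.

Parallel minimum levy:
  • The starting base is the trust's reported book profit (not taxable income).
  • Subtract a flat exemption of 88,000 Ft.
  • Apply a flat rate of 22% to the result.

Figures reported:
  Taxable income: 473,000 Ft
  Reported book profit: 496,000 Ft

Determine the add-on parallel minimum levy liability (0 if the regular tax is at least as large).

Parallel minimum levy:
  Base (reported book profit): 496,000 Ft
  Less exemption 88,000 Ft → base 408,000 Ft
  408,000 Ft × 22% = 89,760 Ft

Regular tax:
  356,000 Ft × 6% = 21,360 Ft
  36,000 Ft × 18% = 6,480 Ft
  81,000 Ft × 28% = 22,680 Ft
  → 50,520 Ft

Excess of parallel minimum levy over regular tax: 89,760 Ft − 50,520 Ft = 39,240 Ft.

39,240 Ft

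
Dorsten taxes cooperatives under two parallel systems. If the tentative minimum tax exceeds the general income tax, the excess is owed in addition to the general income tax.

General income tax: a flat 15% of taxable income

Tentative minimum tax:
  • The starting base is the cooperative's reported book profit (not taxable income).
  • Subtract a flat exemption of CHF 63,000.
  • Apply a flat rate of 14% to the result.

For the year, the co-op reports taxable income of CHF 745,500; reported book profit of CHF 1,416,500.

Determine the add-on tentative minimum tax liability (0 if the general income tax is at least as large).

CHF 77,665

Tentative minimum tax:
  Base (reported book profit): CHF 1,416,500
  Less exemption CHF 63,000 → base CHF 1,353,500
  CHF 1,353,500 × 14% = CHF 189,490

General income tax:
  CHF 745,500 × 15% = CHF 111,825

Excess of tentative minimum tax over general income tax: CHF 189,490 − CHF 111,825 = CHF 77,665.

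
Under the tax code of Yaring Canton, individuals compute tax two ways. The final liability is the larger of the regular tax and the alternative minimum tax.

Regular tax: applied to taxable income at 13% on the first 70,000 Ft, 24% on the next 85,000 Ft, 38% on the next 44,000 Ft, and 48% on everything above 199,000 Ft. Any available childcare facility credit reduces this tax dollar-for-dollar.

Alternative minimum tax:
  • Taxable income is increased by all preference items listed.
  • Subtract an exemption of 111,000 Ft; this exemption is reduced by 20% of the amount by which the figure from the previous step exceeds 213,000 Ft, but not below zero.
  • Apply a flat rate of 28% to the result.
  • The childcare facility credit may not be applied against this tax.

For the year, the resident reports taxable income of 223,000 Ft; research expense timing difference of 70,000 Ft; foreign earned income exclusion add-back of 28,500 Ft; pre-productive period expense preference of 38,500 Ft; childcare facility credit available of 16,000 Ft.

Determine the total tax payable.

Alternative minimum tax:
  Adjusted income: 223,000 Ft + 70,000 Ft + 28,500 Ft + 38,500 Ft = 360,000 Ft
  Exemption: 111,000 Ft − 20% × (360,000 Ft − 213,000 Ft) = 111,000 Ft − 29,400 Ft = 81,600 Ft
  Base: 360,000 Ft − 81,600 Ft = 278,400 Ft
  278,400 Ft × 28% = 77,952 Ft

Regular tax:
  70,000 Ft × 13% = 9,100 Ft
  85,000 Ft × 24% = 20,400 Ft
  44,000 Ft × 38% = 16,720 Ft
  24,000 Ft × 48% = 11,520 Ft
  → 57,740 Ft
  Less childcare facility credit 16,000 Ft → 41,740 Ft

77,952 Ft > 41,740 Ft, so the alternative minimum tax is the binding amount.

77,952 Ft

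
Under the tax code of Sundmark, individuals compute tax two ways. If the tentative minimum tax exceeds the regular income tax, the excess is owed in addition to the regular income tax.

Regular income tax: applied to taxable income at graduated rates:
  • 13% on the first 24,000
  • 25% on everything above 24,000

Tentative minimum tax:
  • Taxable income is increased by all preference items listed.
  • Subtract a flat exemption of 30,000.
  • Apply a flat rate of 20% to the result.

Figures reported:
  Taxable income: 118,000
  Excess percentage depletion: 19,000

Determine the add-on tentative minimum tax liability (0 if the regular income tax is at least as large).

Tentative minimum tax:
  Adjusted income: 118,000 + 19,000 = 137,000
  Less exemption 30,000 → base 107,000
  107,000 × 20% = 21,400

Regular income tax:
  24,000 × 13% = 3,120
  94,000 × 25% = 23,500
  → 26,620

21,400 ≤ 26,620, so no add-on is due.

0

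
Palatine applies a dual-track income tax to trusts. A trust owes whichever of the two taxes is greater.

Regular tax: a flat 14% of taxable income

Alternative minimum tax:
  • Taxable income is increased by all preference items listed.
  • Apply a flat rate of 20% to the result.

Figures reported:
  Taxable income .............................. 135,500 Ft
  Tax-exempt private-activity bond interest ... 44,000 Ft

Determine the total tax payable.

Regular tax:
  135,500 Ft × 14% = 18,970 Ft

Alternative minimum tax:
  Adjusted income: 135,500 Ft + 44,000 Ft = 179,500 Ft
  179,500 Ft × 20% = 35,900 Ft

35,900 Ft > 18,970 Ft, so the alternative minimum tax is the binding amount.

35,900 Ft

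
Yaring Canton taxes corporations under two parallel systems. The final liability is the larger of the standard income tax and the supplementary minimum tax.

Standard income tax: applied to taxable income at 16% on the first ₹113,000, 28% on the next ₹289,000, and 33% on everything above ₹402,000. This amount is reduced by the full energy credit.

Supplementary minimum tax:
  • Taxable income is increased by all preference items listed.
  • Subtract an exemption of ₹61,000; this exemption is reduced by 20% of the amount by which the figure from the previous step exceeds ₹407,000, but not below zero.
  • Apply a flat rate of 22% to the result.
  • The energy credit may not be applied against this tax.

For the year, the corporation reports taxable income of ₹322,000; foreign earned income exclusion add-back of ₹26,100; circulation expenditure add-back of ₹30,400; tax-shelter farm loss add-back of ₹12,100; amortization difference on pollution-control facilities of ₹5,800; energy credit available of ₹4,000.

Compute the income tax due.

₹73,788

Standard income tax:
  ₹113,000 × 16% = ₹18,080
  ₹209,000 × 28% = ₹58,520
  → ₹76,600
  Less energy credit ₹4,000 → ₹72,600

Supplementary minimum tax:
  Adjusted income: ₹322,000 + ₹26,100 + ₹30,400 + ₹12,100 + ₹5,800 = ₹396,400
  Exemption: ₹396,400 ≤ ₹407,000, so full ₹61,000 applies
  Base: ₹396,400 − ₹61,000 = ₹335,400
  ₹335,400 × 22% = ₹73,788

₹73,788 > ₹72,600, so the supplementary minimum tax is the binding amount.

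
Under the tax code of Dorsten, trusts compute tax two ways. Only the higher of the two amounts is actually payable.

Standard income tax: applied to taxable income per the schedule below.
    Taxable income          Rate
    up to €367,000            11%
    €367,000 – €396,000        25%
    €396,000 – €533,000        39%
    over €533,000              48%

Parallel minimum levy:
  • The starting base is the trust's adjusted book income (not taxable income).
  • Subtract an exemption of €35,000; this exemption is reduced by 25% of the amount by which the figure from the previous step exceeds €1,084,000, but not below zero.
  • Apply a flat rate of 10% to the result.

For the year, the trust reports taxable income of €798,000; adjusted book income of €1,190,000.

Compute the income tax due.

€228,250

Standard income tax:
  €367,000 × 11% = €40,370
  €29,000 × 25% = €7,250
  €137,000 × 39% = €53,430
  €265,000 × 48% = €127,200
  → €228,250

Parallel minimum levy:
  Base (adjusted book income): €1,190,000
  Exemption: €35,000 − 25% × (€1,190,000 − €1,084,000) = €35,000 − €26,500 = €8,500
  Base: €1,190,000 − €8,500 = €1,181,500
  €1,181,500 × 10% = €118,150

€228,250 > €118,150, so the standard income tax governs.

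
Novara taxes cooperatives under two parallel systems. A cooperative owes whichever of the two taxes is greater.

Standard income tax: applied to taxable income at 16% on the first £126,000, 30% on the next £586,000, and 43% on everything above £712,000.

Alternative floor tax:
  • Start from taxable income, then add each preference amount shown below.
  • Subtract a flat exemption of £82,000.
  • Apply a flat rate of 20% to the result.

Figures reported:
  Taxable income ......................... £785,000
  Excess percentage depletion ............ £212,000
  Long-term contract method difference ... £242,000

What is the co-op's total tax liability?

£231,400

Alternative floor tax:
  Adjusted income: £785,000 + £212,000 + £242,000 = £1,239,000
  Less exemption £82,000 → base £1,157,000
  £1,157,000 × 20% = £231,400

Standard income tax:
  £126,000 × 16% = £20,160
  £586,000 × 30% = £175,800
  £73,000 × 43% = £31,390
  → £227,350

£231,400 > £227,350, so the alternative floor tax is the binding amount.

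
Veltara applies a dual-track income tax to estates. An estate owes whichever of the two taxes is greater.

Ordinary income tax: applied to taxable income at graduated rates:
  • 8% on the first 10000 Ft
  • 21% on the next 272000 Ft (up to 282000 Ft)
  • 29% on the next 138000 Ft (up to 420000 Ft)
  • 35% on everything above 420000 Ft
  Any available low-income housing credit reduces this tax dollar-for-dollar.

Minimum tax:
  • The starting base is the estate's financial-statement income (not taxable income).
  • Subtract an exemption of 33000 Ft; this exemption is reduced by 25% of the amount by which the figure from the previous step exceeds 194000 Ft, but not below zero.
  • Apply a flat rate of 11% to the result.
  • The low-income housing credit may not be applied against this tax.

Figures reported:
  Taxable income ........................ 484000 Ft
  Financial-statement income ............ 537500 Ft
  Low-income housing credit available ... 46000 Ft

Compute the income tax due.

Ordinary income tax:
  10000 Ft × 8% = 800 Ft
  272000 Ft × 21% = 57120 Ft
  138000 Ft × 29% = 40020 Ft
  64000 Ft × 35% = 22400 Ft
  → 120340 Ft
  Less low-income housing credit 46000 Ft → 74340 Ft

Minimum tax:
  Base (financial-statement income): 537500 Ft
  Exemption: 25% × (537500 Ft − 194000 Ft) = 85875 Ft ≥ 33000 Ft, so the exemption is fully phased out
  Base: 537500 Ft − 0 Ft = 537500 Ft
  537500 Ft × 11% = 59125 Ft

74340 Ft > 59125 Ft, so the ordinary income tax governs.

74340 Ft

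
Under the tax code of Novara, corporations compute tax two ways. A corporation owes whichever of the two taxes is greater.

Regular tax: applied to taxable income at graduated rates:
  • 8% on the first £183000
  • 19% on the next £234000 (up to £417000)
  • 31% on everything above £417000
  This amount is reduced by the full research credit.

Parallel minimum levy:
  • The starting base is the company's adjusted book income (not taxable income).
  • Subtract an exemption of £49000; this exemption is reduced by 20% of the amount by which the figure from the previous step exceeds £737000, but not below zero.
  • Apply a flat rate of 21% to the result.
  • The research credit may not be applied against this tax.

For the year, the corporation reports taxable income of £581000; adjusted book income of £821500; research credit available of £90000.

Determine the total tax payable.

£165774

Regular tax:
  £183000 × 8% = £14640
  £234000 × 19% = £44460
  £164000 × 31% = £50840
  → £109940
  Less research credit £90000 → £19940

Parallel minimum levy:
  Base (adjusted book income): £821500
  Exemption: £49000 − 20% × (£821500 − £737000) = £49000 − £16900 = £32100
  Base: £821500 − £32100 = £789400
  £789400 × 21% = £165774

£165774 > £19940, so the parallel minimum levy is the binding amount.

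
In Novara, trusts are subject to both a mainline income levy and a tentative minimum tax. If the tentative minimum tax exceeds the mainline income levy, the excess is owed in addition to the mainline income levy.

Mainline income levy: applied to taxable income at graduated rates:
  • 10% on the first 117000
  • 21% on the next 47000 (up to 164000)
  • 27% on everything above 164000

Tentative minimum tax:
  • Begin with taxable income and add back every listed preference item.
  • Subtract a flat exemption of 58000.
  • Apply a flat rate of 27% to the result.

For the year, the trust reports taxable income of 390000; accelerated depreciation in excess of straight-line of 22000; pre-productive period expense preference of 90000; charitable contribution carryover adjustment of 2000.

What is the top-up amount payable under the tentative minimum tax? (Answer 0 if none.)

37830

Tentative minimum tax:
  Adjusted income: 390000 + 22000 + 90000 + 2000 = 504000
  Less exemption 58000 → base 446000
  446000 × 27% = 120420

Mainline income levy:
  117000 × 10% = 11700
  47000 × 21% = 9870
  226000 × 27% = 61020
  → 82590

Excess of tentative minimum tax over mainline income levy: 120420 − 82590 = 37830.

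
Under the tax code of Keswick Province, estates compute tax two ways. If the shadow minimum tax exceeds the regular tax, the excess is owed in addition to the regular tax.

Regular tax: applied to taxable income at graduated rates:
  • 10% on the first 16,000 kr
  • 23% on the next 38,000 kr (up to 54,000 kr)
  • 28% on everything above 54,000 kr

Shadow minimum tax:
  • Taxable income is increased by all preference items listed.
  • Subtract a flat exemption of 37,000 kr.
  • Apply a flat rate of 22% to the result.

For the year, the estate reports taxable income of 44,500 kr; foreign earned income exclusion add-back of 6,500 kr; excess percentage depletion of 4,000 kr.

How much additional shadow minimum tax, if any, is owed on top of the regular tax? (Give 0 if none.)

0 kr

Shadow minimum tax:
  Adjusted income: 44,500 kr + 6,500 kr + 4,000 kr = 55,000 kr
  Less exemption 37,000 kr → base 18,000 kr
  18,000 kr × 22% = 3,960 kr

Regular tax:
  16,000 kr × 10% = 1,600 kr
  28,500 kr × 23% = 6,555 kr
  → 8,155 kr

3,960 kr ≤ 8,155 kr, so no add-on is due.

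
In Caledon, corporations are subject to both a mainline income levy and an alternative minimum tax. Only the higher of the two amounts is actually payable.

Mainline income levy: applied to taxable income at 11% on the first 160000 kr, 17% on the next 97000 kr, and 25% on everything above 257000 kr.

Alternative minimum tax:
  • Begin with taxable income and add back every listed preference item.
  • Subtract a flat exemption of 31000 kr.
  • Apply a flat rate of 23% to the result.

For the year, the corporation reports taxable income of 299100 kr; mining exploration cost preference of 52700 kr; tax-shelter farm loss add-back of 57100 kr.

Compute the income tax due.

Alternative minimum tax:
  Adjusted income: 299100 kr + 52700 kr + 57100 kr = 408900 kr
  Less exemption 31000 kr → base 377900 kr
  377900 kr × 23% = 86917 kr

Mainline income levy:
  160000 kr × 11% = 17600 kr
  97000 kr × 17% = 16490 kr
  42100 kr × 25% = 10525 kr
  → 44615 kr

86917 kr > 44615 kr, so the alternative minimum tax is the binding amount.

86917 kr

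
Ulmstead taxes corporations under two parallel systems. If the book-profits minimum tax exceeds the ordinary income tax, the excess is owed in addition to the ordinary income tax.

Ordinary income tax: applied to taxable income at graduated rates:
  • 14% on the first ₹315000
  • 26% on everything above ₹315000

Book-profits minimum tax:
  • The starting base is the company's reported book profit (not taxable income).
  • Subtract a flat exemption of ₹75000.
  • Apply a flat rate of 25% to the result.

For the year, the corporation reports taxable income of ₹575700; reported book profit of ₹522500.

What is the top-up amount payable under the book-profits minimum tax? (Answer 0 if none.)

Book-profits minimum tax:
  Base (reported book profit): ₹522500
  Less exemption ₹75000 → base ₹447500
  ₹447500 × 25% = ₹111875

Ordinary income tax:
  ₹315000 × 14% = ₹44100
  ₹260700 × 26% = ₹67782
  → ₹111882

₹111875 ≤ ₹111882, so no add-on is due.

₹0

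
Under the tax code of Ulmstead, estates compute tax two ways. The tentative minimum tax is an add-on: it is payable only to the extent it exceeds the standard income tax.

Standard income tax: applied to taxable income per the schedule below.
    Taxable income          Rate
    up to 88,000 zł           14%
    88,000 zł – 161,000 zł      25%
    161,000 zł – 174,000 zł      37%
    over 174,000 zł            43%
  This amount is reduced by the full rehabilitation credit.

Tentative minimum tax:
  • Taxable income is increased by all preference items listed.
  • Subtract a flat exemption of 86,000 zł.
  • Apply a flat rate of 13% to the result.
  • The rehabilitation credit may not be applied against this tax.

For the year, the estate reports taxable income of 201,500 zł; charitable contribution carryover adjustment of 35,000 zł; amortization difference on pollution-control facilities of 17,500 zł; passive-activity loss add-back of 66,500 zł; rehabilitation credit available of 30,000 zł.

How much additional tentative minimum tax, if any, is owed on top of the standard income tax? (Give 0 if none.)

13,280 zł

Standard income tax:
  88,000 zł × 14% = 12,320 zł
  73,000 zł × 25% = 18,250 zł
  13,000 zł × 37% = 4,810 zł
  27,500 zł × 43% = 11,825 zł
  → 47,205 zł
  Less rehabilitation credit 30,000 zł → 17,205 zł

Tentative minimum tax:
  Adjusted income: 201,500 zł + 35,000 zł + 17,500 zł + 66,500 zł = 320,500 zł
  Less exemption 86,000 zł → base 234,500 zł
  234,500 zł × 13% = 30,485 zł

Excess of tentative minimum tax over standard income tax: 30,485 zł − 17,205 zł = 13,280 zł.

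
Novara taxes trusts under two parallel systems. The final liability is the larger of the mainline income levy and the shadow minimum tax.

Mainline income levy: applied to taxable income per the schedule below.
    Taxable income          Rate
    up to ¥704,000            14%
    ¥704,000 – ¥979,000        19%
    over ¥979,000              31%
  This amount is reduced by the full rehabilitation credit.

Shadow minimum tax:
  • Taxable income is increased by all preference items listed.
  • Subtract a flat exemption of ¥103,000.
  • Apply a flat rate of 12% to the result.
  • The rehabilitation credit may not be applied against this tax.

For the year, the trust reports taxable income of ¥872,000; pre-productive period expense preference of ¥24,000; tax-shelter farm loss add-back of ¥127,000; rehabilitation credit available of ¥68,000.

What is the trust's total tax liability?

Mainline income levy:
  ¥704,000 × 14% = ¥98,560
  ¥168,000 × 19% = ¥31,920
  → ¥130,480
  Less rehabilitation credit ¥68,000 → ¥62,480

Shadow minimum tax:
  Adjusted income: ¥872,000 + ¥24,000 + ¥127,000 = ¥1,023,000
  Less exemption ¥103,000 → base ¥920,000
  ¥920,000 × 12% = ¥110,400

¥110,400 > ¥62,480, so the shadow minimum tax is the binding amount.

¥110,400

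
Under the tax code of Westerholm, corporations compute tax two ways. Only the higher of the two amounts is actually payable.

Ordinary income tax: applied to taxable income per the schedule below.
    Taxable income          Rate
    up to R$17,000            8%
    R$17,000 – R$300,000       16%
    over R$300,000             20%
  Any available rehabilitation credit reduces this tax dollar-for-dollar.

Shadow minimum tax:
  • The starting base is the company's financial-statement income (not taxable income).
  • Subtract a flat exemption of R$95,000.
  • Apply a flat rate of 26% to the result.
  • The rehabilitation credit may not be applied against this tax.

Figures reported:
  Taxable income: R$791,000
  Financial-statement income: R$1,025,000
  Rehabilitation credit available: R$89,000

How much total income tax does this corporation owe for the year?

Shadow minimum tax:
  Base (financial-statement income): R$1,025,000
  Less exemption R$95,000 → base R$930,000
  R$930,000 × 26% = R$241,800

Ordinary income tax:
  R$17,000 × 8% = R$1,360
  R$283,000 × 16% = R$45,280
  R$491,000 × 20% = R$98,200
  → R$144,840
  Less rehabilitation credit R$89,000 → R$55,840

R$241,800 > R$55,840, so the shadow minimum tax is the binding amount.

R$241,800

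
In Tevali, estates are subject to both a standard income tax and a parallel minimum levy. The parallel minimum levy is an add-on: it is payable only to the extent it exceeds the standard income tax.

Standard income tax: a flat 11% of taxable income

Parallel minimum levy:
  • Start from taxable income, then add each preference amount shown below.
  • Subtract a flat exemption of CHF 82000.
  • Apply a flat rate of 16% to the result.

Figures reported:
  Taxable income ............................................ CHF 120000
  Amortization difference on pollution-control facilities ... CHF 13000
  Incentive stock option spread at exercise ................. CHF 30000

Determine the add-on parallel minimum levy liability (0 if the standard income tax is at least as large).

Standard income tax:
  CHF 120000 × 11% = CHF 13200

Parallel minimum levy:
  Adjusted income: CHF 120000 + CHF 13000 + CHF 30000 = CHF 163000
  Less exemption CHF 82000 → base CHF 81000
  CHF 81000 × 16% = CHF 12960

CHF 12960 ≤ CHF 13200, so no add-on is due.

CHF 0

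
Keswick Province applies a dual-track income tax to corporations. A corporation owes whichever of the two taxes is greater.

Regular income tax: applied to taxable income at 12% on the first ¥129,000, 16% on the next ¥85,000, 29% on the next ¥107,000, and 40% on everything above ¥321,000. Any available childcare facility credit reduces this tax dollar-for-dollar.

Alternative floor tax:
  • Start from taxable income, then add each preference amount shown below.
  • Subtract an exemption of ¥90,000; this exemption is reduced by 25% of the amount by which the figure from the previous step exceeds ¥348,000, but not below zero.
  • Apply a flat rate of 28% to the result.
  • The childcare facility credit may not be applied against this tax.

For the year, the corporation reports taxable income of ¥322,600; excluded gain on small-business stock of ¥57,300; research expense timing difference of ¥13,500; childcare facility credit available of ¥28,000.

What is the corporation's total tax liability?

Alternative floor tax:
  Adjusted income: ¥322,600 + ¥57,300 + ¥13,500 = ¥393,400
  Exemption: ¥90,000 − 25% × (¥393,400 − ¥348,000) = ¥90,000 − ¥11,350 = ¥78,650
  Base: ¥393,400 − ¥78,650 = ¥314,750
  ¥314,750 × 28% = ¥88,130

Regular income tax:
  ¥129,000 × 12% = ¥15,480
  ¥85,000 × 16% = ¥13,600
  ¥107,000 × 29% = ¥31,030
  ¥1,600 × 40% = ¥640
  → ¥60,750
  Less childcare facility credit ¥28,000 → ¥32,750

¥88,130 > ¥32,750, so the alternative floor tax is the binding amount.

¥88,130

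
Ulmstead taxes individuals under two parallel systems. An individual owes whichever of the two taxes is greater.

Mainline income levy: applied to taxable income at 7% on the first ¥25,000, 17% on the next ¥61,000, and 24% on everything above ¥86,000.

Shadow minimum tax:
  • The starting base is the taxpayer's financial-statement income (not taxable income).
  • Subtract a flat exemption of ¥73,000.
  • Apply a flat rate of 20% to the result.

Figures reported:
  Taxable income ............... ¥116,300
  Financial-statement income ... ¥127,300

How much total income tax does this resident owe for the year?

Shadow minimum tax:
  Base (financial-statement income): ¥127,300
  Less exemption ¥73,000 → base ¥54,300
  ¥54,300 × 20% = ¥10,860

Mainline income levy:
  ¥25,000 × 7% = ¥1,750
  ¥61,000 × 17% = ¥10,370
  ¥30,300 × 24% = ¥7,272
  → ¥19,392

¥19,392 > ¥10,860, so the mainline income levy governs.

¥19,392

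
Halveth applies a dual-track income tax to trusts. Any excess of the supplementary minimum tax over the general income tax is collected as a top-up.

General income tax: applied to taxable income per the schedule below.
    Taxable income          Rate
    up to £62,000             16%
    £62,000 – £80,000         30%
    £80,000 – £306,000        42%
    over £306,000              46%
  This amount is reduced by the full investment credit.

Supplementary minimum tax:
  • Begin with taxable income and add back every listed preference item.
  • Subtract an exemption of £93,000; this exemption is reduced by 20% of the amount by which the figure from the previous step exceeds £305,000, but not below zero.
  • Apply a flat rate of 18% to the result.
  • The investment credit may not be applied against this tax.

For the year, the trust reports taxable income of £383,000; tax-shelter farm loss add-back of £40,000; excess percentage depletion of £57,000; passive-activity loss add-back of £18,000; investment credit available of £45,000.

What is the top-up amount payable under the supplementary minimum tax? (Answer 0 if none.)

General income tax:
  £62,000 × 16% = £9,920
  £18,000 × 30% = £5,400
  £226,000 × 42% = £94,920
  £77,000 × 46% = £35,420
  → £145,660
  Less investment credit £45,000 → £100,660

Supplementary minimum tax:
  Adjusted income: £383,000 + £40,000 + £57,000 + £18,000 = £498,000
  Exemption: £93,000 − 20% × (£498,000 − £305,000) = £93,000 − £38,600 = £54,400
  Base: £498,000 − £54,400 = £443,600
  £443,600 × 18% = £79,848

£79,848 ≤ £100,660, so no add-on is due.

£0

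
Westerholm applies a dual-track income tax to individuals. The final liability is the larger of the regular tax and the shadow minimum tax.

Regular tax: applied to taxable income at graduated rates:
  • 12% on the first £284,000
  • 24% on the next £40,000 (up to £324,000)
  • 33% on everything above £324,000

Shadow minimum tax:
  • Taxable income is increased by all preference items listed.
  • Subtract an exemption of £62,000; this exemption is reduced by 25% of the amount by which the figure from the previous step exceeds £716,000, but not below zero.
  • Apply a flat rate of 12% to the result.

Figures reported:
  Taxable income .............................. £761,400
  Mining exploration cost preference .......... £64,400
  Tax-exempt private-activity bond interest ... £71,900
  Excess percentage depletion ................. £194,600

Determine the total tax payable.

Shadow minimum tax:
  Adjusted income: £761,400 + £64,400 + £71,900 + £194,600 = £1,092,300
  Exemption: 25% × (£1,092,300 − £716,000) = £94,075 ≥ £62,000, so the exemption is fully phased out
  Base: £1,092,300 − £0 = £1,092,300
  £1,092,300 × 12% = £131,076

Regular tax:
  £284,000 × 12% = £34,080
  £40,000 × 24% = £9,600
  £437,400 × 33% = £144,342
  → £188,022

£188,022 > £131,076, so the regular tax governs.

£188,022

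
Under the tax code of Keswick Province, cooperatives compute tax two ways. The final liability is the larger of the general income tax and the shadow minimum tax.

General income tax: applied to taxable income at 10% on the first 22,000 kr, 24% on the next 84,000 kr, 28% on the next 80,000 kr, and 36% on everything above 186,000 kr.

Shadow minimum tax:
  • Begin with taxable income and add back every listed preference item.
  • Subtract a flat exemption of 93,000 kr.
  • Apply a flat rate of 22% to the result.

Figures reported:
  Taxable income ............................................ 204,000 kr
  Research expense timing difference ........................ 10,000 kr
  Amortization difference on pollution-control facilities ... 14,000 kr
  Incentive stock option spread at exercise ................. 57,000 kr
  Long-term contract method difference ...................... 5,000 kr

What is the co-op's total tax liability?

51,240 kr

Shadow minimum tax:
  Adjusted income: 204,000 kr + 10,000 kr + 14,000 kr + 57,000 kr + 5,000 kr = 290,000 kr
  Less exemption 93,000 kr → base 197,000 kr
  197,000 kr × 22% = 43,340 kr

General income tax:
  22,000 kr × 10% = 2,200 kr
  84,000 kr × 24% = 20,160 kr
  80,000 kr × 28% = 22,400 kr
  18,000 kr × 36% = 6,480 kr
  → 51,240 kr

51,240 kr > 43,340 kr, so the general income tax governs.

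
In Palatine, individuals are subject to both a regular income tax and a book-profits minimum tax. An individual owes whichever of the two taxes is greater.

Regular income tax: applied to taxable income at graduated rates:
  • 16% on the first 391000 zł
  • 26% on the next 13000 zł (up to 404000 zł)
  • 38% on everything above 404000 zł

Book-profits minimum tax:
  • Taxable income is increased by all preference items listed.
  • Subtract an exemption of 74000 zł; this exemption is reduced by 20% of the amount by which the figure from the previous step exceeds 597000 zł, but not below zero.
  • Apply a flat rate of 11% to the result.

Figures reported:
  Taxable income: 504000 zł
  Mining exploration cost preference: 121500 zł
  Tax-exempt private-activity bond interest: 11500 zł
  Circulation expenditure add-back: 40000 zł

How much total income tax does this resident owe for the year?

103940 zł

Regular income tax:
  391000 zł × 16% = 62560 zł
  13000 zł × 26% = 3380 zł
  100000 zł × 38% = 38000 zł
  → 103940 zł

Book-profits minimum tax:
  Adjusted income: 504000 zł + 121500 zł + 11500 zł + 40000 zł = 677000 zł
  Exemption: 74000 zł − 20% × (677000 zł − 597000 zł) = 74000 zł − 16000 zł = 58000 zł
  Base: 677000 zł − 58000 zł = 619000 zł
  619000 zł × 11% = 68090 zł

103940 zł > 68090 zł, so the regular income tax governs.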